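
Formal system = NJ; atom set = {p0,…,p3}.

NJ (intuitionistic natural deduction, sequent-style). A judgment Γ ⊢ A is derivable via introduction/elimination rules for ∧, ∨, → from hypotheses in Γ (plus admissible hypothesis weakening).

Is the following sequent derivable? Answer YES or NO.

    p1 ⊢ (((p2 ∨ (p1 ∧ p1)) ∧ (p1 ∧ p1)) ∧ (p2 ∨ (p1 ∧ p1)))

Derivation (root first):
[∧I] p1 ⊢ (((p2 ∨ (p1 ∧ p1)) ∧ (p1 ∧ p1)) ∧ (p2 ∨ (p1 ∧ p1)))
  [∧I] p1 ⊢ ((p2 ∨ (p1 ∧ p1)) ∧ (p1 ∧ p1))
    [∨I₂] p1 ⊢ (p2 ∨ (p1 ∧ p1))
      [∧I] p1 ⊢ (p1 ∧ p1)
        [Ax] p1 ⊢ p1
        [Ax] p1 ⊢ p1
    [∧I] p1 ⊢ (p1 ∧ p1)
      [Ax] p1 ⊢ p1
      [Ax] p1 ⊢ p1
  [∨I₂] p1 ⊢ (p2 ∨ (p1 ∧ p1))
    [∧I] p1 ⊢ (p1 ∧ p1)
      [Ax] p1 ⊢ p1
      [Ax] p1 ⊢ p1

Result: YES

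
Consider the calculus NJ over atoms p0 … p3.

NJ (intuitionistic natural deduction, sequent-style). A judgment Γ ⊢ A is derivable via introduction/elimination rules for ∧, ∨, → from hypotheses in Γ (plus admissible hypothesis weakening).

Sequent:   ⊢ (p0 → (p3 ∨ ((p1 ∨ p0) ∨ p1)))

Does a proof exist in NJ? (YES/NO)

Derivation (root first):
[→I]  ⊢ (p0 → (p3 ∨ ((p1 ∨ p0) ∨ p1)))
  [∨I₂] p0 ⊢ (p3 ∨ ((p1 ∨ p0) ∨ p1))
    [∨I₁] p0 ⊢ ((p1 ∨ p0) ∨ p1)
      [∨I₂] p0 ⊢ (p1 ∨ p0)
        [Ax] p0 ⊢ p0

Result: YES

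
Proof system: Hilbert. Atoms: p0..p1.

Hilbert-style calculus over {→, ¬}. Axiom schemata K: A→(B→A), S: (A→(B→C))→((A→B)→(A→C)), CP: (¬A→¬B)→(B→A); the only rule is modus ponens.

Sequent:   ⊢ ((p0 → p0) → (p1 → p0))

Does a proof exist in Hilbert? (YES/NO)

Search for a countermodel by truth-table:
  v=00: Γ:[] Δ:[((p0 → p0) → (p1 → p0))=T] refutes=False
  v=01: Γ:[] Δ:[((p0 → p0) → (p1 → p0))=F] refutes=True  ← countermodel

Result: NO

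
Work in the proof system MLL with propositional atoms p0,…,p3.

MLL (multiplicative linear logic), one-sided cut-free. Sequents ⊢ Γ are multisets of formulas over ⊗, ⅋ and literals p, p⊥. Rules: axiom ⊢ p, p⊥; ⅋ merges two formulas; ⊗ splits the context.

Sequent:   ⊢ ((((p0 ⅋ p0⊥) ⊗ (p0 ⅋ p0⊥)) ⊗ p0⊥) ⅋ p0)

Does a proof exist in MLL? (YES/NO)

Derivation (root first):
[⅋]  ⊢ ((((p0 ⅋ p0⊥) ⊗ (p0 ⅋ p0⊥)) ⊗ p0⊥) ⅋ p0)
  [⊗]  ⊢ p0, (((p0 ⅋ p0⊥) ⊗ (p0 ⅋ p0⊥)) ⊗ p0⊥)
    [⊗]  ⊢ ((p0 ⅋ p0⊥) ⊗ (p0 ⅋ p0⊥))
      [⅋]  ⊢ (p0 ⅋ p0⊥)
        [Ax]  ⊢ p0, p0⊥
      [⅋]  ⊢ (p0 ⅋ p0⊥)
        [Ax]  ⊢ p0, p0⊥
    [Ax]  ⊢ p0, p0⊥

Result: YES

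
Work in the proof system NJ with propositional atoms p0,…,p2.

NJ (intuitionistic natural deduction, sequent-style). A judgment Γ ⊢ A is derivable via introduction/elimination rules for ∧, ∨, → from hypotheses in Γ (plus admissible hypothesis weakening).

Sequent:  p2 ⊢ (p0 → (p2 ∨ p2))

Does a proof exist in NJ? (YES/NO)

Derivation trace:
[→I] p2 ⊢ (p0 → (p2 ∨ p2))
  [∨I₂] p2, p0 ⊢ (p2 ∨ p2)
    [Wk] p2, p0 ⊢ p2
      [Ax] p2 ⊢ p2

Result: YES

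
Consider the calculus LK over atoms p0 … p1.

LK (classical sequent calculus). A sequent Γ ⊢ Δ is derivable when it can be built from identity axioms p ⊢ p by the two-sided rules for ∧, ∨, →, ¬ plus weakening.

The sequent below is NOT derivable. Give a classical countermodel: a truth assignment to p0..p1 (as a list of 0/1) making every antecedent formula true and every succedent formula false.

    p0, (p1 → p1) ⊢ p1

Search for a countermodel by truth-table:
  v=00: Γ:[p0=F, (p1 → p1)=T] Δ:[p1=F] refutes=False
  v=01: Γ:[p0=F, (p1 → p1)=T] Δ:[p1=T] refutes=False
  v=10: Γ:[p0=T, (p1 → p1)=T] Δ:[p1=F] refutes=True  ← countermodel

Result: [1, 0]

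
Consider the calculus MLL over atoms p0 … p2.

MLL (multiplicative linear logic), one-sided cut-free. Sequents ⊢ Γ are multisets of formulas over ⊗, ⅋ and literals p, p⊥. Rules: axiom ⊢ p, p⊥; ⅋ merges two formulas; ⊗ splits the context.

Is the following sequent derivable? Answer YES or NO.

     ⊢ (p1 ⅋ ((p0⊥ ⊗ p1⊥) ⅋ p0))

Derivation (root first):
[⅋]  ⊢ (p1 ⅋ ((p0⊥ ⊗ p1⊥) ⅋ p0))
  [⅋]  ⊢ p1, ((p0⊥ ⊗ p1⊥) ⅋ p0)
    [⊗]  ⊢ p0, p1, (p0⊥ ⊗ p1⊥)
      [Ax]  ⊢ p0, p0⊥
      [Ax]  ⊢ p1, p1⊥

Result: YES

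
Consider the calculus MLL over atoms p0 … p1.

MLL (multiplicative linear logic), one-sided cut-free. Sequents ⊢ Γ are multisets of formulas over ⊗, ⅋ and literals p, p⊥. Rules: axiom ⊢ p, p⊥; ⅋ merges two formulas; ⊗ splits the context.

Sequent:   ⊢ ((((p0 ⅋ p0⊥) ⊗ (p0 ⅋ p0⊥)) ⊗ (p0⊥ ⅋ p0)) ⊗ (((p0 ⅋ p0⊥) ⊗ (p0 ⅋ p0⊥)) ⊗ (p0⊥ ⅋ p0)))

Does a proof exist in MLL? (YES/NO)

Derivation trace:
[⊗]  ⊢ ((((p0 ⅋ p0⊥) ⊗ (p0 ⅋ p0⊥)) ⊗ (p0⊥ ⅋ p0)) ⊗ (((p0 ⅋ p0⊥) ⊗ (p0 ⅋ p0⊥)) ⊗ (p0⊥ ⅋ p0)))
  [⊗]  ⊢ (((p0 ⅋ p0⊥) ⊗ (p0 ⅋ p0⊥)) ⊗ (p0⊥ ⅋ p0))
    [⊗]  ⊢ ((p0 ⅋ p0⊥) ⊗ (p0 ⅋ p0⊥))
      [⅋]  ⊢ (p0 ⅋ p0⊥)
        [Ax]  ⊢ p0, p0⊥
      [⅋]  ⊢ (p0 ⅋ p0⊥)
        [Ax]  ⊢ p0, p0⊥
    [⅋]  ⊢ (p0⊥ ⅋ p0)
      [Ax]  ⊢ p0, p0⊥
  [⊗]  ⊢ (((p0 ⅋ p0⊥) ⊗ (p0 ⅋ p0⊥)) ⊗ (p0⊥ ⅋ p0))
    [⊗]  ⊢ ((p0 ⅋ p0⊥) ⊗ (p0 ⅋ p0⊥))
      [⅋]  ⊢ (p0 ⅋ p0⊥)
        [Ax]  ⊢ p0, p0⊥
      [⅋]  ⊢ (p0 ⅋ p0⊥)
        [Ax]  ⊢ p0, p0⊥
    [⅋]  ⊢ (p0⊥ ⅋ p0)
      [Ax]  ⊢ p0, p0⊥

Result: YES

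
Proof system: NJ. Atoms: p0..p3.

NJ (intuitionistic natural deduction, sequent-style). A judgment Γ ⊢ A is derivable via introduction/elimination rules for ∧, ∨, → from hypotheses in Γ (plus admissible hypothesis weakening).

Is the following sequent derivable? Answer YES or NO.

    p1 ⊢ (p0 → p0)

Derivation trace:
[Wk] p1 ⊢ (p0 → p0)
  [→I]  ⊢ (p0 → p0)
    [Ax] p0 ⊢ p0

Result: YES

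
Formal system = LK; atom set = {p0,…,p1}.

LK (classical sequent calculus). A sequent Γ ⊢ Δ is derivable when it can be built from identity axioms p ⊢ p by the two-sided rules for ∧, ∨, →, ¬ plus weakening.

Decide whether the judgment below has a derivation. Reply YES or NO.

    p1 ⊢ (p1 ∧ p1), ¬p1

Derivation trace:
[¬R] p1 ⊢ (p1 ∧ p1), ¬p1
  [WL] p1, p1 ⊢ (p1 ∧ p1)
    [∧R] p1 ⊢ (p1 ∧ p1)
      [Ax] p1 ⊢ p1
      [Ax] p1 ⊢ p1

Result: YES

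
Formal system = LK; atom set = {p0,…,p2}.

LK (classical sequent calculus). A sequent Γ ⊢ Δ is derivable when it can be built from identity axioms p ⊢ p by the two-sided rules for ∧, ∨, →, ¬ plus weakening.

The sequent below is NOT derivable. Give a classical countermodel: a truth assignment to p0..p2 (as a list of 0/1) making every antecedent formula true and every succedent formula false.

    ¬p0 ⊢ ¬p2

Search for a countermodel by truth-table:
  v=000: Γ:[¬p0=T] Δ:[¬p2=T] refutes=False
  v=001: Γ:[¬p0=T] Δ:[¬p2=F] refutes=True  ← countermodel

Result: [0, 0, 1]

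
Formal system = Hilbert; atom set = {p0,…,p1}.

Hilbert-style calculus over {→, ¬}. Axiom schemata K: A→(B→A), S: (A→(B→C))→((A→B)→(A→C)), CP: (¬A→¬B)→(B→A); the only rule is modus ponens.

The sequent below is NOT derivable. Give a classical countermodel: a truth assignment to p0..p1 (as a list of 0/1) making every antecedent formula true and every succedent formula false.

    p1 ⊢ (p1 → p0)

Truth-table refutation:
  v=00: Γ:[p1=F] Δ:[(p1 → p0)=T] refutes=False
  v=01: Γ:[p1=T] Δ:[(p1 → p0)=F] refutes=True  ← countermodel

Result: [0, 1]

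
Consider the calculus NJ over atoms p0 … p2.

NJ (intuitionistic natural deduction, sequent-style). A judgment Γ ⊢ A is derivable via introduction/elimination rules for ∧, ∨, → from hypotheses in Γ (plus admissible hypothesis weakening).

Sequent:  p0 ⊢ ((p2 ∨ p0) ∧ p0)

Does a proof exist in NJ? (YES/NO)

Proof tree:
[∧I] p0 ⊢ ((p2 ∨ p0) ∧ p0)
  [∨I₂] p0 ⊢ (p2 ∨ p0)
    [Ax] p0 ⊢ p0
  [Ax] p0 ⊢ p0

Result: YES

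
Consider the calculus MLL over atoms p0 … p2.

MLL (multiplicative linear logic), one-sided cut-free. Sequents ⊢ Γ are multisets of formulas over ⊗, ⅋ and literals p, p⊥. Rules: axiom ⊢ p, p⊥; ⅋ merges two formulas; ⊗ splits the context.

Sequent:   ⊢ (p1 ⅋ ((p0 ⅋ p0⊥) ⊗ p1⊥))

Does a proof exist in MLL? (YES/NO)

Derivation (root first):
[⅋]  ⊢ (p1 ⅋ ((p0 ⅋ p0⊥) ⊗ p1⊥))
  [⊗]  ⊢ p1, ((p0 ⅋ p0⊥) ⊗ p1⊥)
    [⅋]  ⊢ (p0 ⅋ p0⊥)
      [Ax]  ⊢ p0, p0⊥
    [Ax]  ⊢ p1, p1⊥

Result: YES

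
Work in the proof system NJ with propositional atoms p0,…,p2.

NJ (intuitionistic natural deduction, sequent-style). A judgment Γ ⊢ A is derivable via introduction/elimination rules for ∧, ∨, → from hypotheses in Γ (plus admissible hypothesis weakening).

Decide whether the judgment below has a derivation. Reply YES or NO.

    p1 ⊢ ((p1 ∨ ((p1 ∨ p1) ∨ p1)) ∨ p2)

Derivation trace:
[∨I₁] p1 ⊢ ((p1 ∨ ((p1 ∨ p1) ∨ p1)) ∨ p2)
  [∨I₂] p1 ⊢ (p1 ∨ ((p1 ∨ p1) ∨ p1))
    [∨I₁] p1 ⊢ ((p1 ∨ p1) ∨ p1)
      [∨I₂] p1 ⊢ (p1 ∨ p1)
        [Ax] p1 ⊢ p1

Result: YES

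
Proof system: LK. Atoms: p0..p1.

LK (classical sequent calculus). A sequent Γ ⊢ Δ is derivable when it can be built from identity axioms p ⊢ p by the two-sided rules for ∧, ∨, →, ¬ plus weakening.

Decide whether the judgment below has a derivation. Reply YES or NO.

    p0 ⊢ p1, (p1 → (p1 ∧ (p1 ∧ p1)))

Derivation (root first):
[→R] p0 ⊢ p1, (p1 → (p1 ∧ (p1 ∧ p1)))
  [∧R] p1, p0 ⊢ p1, (p1 ∧ (p1 ∧ p1))
    [WL] p1, p0 ⊢ p1, p1
      [WR] p1 ⊢ p1, p1
        [Ax] p1 ⊢ p1
    [∧R] p1 ⊢ p1, (p1 ∧ p1)
      [WR] p1 ⊢ p1, p1
        [Ax] p1 ⊢ p1
      [Ax] p1 ⊢ p1

Result: YES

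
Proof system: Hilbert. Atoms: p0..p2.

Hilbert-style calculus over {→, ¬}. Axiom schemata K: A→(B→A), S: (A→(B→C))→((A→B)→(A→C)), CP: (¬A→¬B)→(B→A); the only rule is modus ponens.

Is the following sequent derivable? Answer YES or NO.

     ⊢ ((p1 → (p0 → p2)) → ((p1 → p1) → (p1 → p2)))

Truth-table refutation:
  v=000: Γ:[] Δ:[((p1 → (p0 → p2)) → ((p1 → p1) → (p1 → p2)))=T] refutes=False
  v=001: Γ:[] Δ:[((p1 → (p0 → p2)) → ((p1 → p1) → (p1 → p2)))=T] refutes=False
  v=010: Γ:[] Δ:[((p1 → (p0 → p2)) → ((p1 → p1) → (p1 → p2)))=F] refutes=True  ← countermodel

Result: NO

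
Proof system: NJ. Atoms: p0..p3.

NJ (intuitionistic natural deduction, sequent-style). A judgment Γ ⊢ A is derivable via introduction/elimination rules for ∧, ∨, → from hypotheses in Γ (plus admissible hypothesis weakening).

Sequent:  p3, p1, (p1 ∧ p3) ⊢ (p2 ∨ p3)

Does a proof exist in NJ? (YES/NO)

Derivation trace:
[∨I₂] p3, p1, (p1 ∧ p3) ⊢ (p2 ∨ p3)
  [Wk] p3, p1, (p1 ∧ p3) ⊢ p3
    [Wk] p3, p1 ⊢ p3
      [Ax] p3 ⊢ p3

Result: YES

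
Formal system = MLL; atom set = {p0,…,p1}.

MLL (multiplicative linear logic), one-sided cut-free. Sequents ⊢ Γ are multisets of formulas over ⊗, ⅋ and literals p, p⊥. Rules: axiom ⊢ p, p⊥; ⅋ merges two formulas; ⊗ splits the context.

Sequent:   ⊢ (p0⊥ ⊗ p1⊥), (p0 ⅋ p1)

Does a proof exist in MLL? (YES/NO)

Proof tree:
[⅋]  ⊢ (p0⊥ ⊗ p1⊥), (p0 ⅋ p1)
  [⊗]  ⊢ p0, p1, (p0⊥ ⊗ p1⊥)
    [Ax]  ⊢ p0, p0⊥
    [Ax]  ⊢ p1, p1⊥

Result: YES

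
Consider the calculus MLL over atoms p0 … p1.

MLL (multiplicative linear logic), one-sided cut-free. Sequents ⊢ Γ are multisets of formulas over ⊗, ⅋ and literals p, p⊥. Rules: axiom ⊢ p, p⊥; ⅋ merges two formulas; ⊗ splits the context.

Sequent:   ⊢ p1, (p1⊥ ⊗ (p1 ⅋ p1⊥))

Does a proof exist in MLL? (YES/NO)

Derivation trace:
[⊗]  ⊢ p1, (p1⊥ ⊗ (p1 ⅋ p1⊥))
  [Ax]  ⊢ p1, p1⊥
  [⅋]  ⊢ (p1 ⅋ p1⊥)
    [Ax]  ⊢ p1, p1⊥

Result: YES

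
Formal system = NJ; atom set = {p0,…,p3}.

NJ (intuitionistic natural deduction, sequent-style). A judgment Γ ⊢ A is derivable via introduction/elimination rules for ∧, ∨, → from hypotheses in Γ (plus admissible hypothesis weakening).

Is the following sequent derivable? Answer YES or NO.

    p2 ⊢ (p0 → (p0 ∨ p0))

Derivation trace:
[Wk] p2 ⊢ (p0 → (p0 ∨ p0))
  [→I]  ⊢ (p0 → (p0 ∨ p0))
    [∨I₂] p0 ⊢ (p0 ∨ p0)
      [Ax] p0 ⊢ p0

Result: YES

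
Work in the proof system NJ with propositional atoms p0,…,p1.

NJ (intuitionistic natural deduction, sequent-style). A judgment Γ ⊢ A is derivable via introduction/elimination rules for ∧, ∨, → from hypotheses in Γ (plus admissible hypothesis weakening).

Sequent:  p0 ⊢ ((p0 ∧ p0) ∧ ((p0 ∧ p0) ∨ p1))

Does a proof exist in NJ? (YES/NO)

Proof tree:
[∧I] p0 ⊢ ((p0 ∧ p0) ∧ ((p0 ∧ p0) ∨ p1))
  [∧I] p0 ⊢ (p0 ∧ p0)
    [Ax] p0 ⊢ p0
    [Ax] p0 ⊢ p0
  [∨I₁] p0 ⊢ ((p0 ∧ p0) ∨ p1)
    [∧I] p0 ⊢ (p0 ∧ p0)
      [Ax] p0 ⊢ p0
      [Ax] p0 ⊢ p0

Result: YES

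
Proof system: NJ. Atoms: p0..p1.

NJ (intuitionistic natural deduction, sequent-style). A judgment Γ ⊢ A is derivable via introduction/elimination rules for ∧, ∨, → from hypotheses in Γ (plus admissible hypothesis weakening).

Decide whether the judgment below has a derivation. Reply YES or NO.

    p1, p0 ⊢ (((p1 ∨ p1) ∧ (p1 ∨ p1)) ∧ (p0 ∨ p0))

Proof tree:
[∧I] p1, p0 ⊢ (((p1 ∨ p1) ∧ (p1 ∨ p1)) ∧ (p0 ∨ p0))
  [∧I] p1 ⊢ ((p1 ∨ p1) ∧ (p1 ∨ p1))
    [Wk] p1, p1 ⊢ (p1 ∨ p1)
      [∨I₁] p1 ⊢ (p1 ∨ p1)
        [Ax] p1 ⊢ p1
    [Wk] p1, p1 ⊢ (p1 ∨ p1)
      [∨I₁] p1 ⊢ (p1 ∨ p1)
        [Ax] p1 ⊢ p1
  [∨I₂] p0 ⊢ (p0 ∨ p0)
    [Ax] p0 ⊢ p0

Result: YES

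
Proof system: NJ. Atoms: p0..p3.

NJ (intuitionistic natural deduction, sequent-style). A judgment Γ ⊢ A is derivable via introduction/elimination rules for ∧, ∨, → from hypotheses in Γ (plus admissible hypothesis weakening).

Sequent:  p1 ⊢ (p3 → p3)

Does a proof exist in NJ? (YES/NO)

Derivation (root first):
[→I] p1 ⊢ (p3 → p3)
  [Wk] p3, p1 ⊢ p3
    [Ax] p3 ⊢ p3

Result: YES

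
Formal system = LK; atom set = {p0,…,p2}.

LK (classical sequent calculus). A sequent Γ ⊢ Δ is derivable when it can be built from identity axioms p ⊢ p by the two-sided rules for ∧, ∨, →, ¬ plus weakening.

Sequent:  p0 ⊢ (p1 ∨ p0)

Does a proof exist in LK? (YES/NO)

Proof tree:
[∨R] p0 ⊢ (p1 ∨ p0)
  [WR] p0 ⊢ p0, p1
    [Ax] p0 ⊢ p0

Result: YES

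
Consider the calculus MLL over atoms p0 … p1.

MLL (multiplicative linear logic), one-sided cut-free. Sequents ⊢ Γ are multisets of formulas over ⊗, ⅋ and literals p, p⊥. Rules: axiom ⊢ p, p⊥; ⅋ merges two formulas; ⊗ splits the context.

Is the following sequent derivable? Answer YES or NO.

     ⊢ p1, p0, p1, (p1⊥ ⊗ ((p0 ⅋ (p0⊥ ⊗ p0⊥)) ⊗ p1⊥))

Derivation (root first):
[⊗]  ⊢ p1, p0, p1, (p1⊥ ⊗ ((p0 ⅋ (p0⊥ ⊗ p0⊥)) ⊗ p1⊥))
  [Ax]  ⊢ p1, p1⊥
  [⊗]  ⊢ p0, p1, ((p0 ⅋ (p0⊥ ⊗ p0⊥)) ⊗ p1⊥)
    [⅋]  ⊢ p0, (p0 ⅋ (p0⊥ ⊗ p0⊥))
      [⊗]  ⊢ p0, p0, (p0⊥ ⊗ p0⊥)
        [Ax]  ⊢ p0, p0⊥
        [Ax]  ⊢ p0, p0⊥
    [Ax]  ⊢ p1, p1⊥

Result: YES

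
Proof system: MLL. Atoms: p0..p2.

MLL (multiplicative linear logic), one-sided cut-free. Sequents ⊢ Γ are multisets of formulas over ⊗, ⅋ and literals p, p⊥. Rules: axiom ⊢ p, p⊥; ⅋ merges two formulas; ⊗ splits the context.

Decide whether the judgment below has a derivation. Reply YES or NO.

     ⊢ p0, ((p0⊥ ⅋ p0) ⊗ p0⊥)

Derivation (root first):
[⊗]  ⊢ p0, ((p0⊥ ⅋ p0) ⊗ p0⊥)
  [⅋]  ⊢ (p0⊥ ⅋ p0)
    [Ax]  ⊢ p0, p0⊥
  [Ax]  ⊢ p0, p0⊥

Result: YES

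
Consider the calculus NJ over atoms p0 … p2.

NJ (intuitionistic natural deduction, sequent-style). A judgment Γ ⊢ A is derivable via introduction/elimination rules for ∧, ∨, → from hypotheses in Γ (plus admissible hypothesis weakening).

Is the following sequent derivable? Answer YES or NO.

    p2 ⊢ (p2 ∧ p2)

Proof tree:
[∧I] p2 ⊢ (p2 ∧ p2)
  [Ax] p2 ⊢ p2
  [→E] p2 ⊢ p2
    [→I]  ⊢ (p2 → p2)
      [Ax] p2 ⊢ p2
    [Ax] p2 ⊢ p2

Result: YES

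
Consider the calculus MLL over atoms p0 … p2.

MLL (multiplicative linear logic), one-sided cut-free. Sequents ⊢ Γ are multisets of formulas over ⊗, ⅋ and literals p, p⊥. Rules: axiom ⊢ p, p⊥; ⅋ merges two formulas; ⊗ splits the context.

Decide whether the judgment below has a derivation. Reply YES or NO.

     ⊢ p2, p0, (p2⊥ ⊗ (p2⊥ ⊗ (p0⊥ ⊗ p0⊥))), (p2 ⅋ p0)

Derivation trace:
[⅋]  ⊢ p2, p0, (p2⊥ ⊗ (p2⊥ ⊗ (p0⊥ ⊗ p0⊥))), (p2 ⅋ p0)
  [⊗]  ⊢ p2, p2, p0, p0, (p2⊥ ⊗ (p2⊥ ⊗ (p0⊥ ⊗ p0⊥)))
    [Ax]  ⊢ p2, p2⊥
    [⊗]  ⊢ p2, p0, p0, (p2⊥ ⊗ (p0⊥ ⊗ p0⊥))
      [Ax]  ⊢ p2, p2⊥
      [⊗]  ⊢ p0, p0, (p0⊥ ⊗ p0⊥)
        [Ax]  ⊢ p0, p0⊥
        [Ax]  ⊢ p0, p0⊥

Result: YES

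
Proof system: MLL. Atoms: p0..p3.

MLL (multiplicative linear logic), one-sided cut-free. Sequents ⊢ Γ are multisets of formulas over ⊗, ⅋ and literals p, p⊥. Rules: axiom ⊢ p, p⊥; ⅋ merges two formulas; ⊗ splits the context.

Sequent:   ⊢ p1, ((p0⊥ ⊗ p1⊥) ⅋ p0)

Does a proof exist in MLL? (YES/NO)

Proof tree:
[⅋]  ⊢ p1, ((p0⊥ ⊗ p1⊥) ⅋ p0)
  [⊗]  ⊢ p0, p1, (p0⊥ ⊗ p1⊥)
    [Ax]  ⊢ p0, p0⊥
    [Ax]  ⊢ p1, p1⊥

Result: YES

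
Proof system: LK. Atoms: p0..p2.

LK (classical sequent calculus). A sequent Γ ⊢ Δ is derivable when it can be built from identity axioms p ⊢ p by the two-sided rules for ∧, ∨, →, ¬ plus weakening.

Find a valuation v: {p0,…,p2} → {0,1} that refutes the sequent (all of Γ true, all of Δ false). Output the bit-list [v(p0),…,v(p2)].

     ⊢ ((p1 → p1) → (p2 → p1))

Enumerate valuations to refute Γ ⊢ Δ:
  v=000: Γ:[] Δ:[((p1 → p1) → (p2 → p1))=T] refutes=False
  v=001: Γ:[] Δ:[((p1 → p1) → (p2 → p1))=F] refutes=True  ← countermodel

Result: [0, 0, 1]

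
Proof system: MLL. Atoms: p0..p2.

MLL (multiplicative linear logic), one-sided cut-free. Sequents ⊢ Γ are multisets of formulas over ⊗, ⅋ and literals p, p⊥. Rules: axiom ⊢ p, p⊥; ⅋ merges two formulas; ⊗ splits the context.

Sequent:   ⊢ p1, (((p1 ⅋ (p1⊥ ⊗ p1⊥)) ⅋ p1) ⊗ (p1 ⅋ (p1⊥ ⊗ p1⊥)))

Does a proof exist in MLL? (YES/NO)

Derivation (root first):
[⊗]  ⊢ p1, (((p1 ⅋ (p1⊥ ⊗ p1⊥)) ⅋ p1) ⊗ (p1 ⅋ (p1⊥ ⊗ p1⊥)))
  [⅋]  ⊢ ((p1 ⅋ (p1⊥ ⊗ p1⊥)) ⅋ p1)
    [⅋]  ⊢ p1, (p1 ⅋ (p1⊥ ⊗ p1⊥))
      [⊗]  ⊢ p1, p1, (p1⊥ ⊗ p1⊥)
        [Ax]  ⊢ p1, p1⊥
        [Ax]  ⊢ p1, p1⊥
  [⅋]  ⊢ p1, (p1 ⅋ (p1⊥ ⊗ p1⊥))
    [⊗]  ⊢ p1, p1, (p1⊥ ⊗ p1⊥)
      [Ax]  ⊢ p1, p1⊥
      [Ax]  ⊢ p1, p1⊥

Result: YES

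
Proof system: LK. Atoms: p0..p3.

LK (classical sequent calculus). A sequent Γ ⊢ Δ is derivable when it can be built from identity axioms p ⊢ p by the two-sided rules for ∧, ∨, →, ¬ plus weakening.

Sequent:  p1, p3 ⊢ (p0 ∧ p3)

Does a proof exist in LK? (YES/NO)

Search for a countermodel by truth-table:
  v=0000: Γ:[p1=F, p3=F] Δ:[(p0 ∧ p3)=F] refutes=False
  v=0001: Γ:[p1=F, p3=T] Δ:[(p0 ∧ p3)=F] refutes=False
  v=0010: Γ:[p1=F, p3=F] Δ:[(p0 ∧ p3)=F] refutes=False
  v=0011: Γ:[p1=F, p3=T] Δ:[(p0 ∧ p3)=F] refutes=False
  v=0100: Γ:[p1=T, p3=F] Δ:[(p0 ∧ p3)=F] refutes=False
  v=0101: Γ:[p1=T, p3=T] Δ:[(p0 ∧ p3)=F] refutes=True  ← countermodel

Result: NO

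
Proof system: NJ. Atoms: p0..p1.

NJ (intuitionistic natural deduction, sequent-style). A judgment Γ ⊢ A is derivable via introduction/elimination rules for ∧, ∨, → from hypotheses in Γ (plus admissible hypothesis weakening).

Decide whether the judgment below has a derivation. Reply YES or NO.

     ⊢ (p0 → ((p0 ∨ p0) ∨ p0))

Derivation trace:
[→I]  ⊢ (p0 → ((p0 ∨ p0) ∨ p0))
  [∨I₁] p0 ⊢ ((p0 ∨ p0) ∨ p0)
    [∨I₁] p0 ⊢ (p0 ∨ p0)
      [Ax] p0 ⊢ p0

Result: YES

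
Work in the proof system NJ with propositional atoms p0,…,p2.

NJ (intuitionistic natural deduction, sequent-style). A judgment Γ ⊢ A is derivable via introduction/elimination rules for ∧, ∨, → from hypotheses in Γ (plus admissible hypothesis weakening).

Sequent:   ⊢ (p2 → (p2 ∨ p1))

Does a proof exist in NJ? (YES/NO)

Derivation (root first):
[→I]  ⊢ (p2 → (p2 ∨ p1))
  [∨I₁] p2 ⊢ (p2 ∨ p1)
    [Ax] p2 ⊢ p2

Result: YES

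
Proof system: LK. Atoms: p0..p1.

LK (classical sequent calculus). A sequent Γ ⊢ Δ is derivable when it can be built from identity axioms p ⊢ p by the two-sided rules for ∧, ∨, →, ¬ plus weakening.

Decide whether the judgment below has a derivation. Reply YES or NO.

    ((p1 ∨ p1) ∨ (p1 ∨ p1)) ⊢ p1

Proof tree:
[∨L] ((p1 ∨ p1) ∨ (p1 ∨ p1)) ⊢ p1
  [∨L] (p1 ∨ p1) ⊢ p1
    [Ax] p1 ⊢ p1
    [Ax] p1 ⊢ p1
  [∨L] (p1 ∨ p1) ⊢ p1
    [Ax] p1 ⊢ p1
    [Ax] p1 ⊢ p1

Result: YES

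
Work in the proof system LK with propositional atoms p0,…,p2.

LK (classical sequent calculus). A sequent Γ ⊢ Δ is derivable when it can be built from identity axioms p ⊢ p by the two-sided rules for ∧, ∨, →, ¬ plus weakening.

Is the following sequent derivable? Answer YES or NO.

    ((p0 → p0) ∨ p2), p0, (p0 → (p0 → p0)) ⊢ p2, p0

Proof tree:
[→L] ((p0 → p0) ∨ p2), p0, (p0 → (p0 → p0)) ⊢ p2, p0
  [∨L] p0, ((p0 → p0) ∨ p2) ⊢ p2, p0
    [→L] p0, (p0 → p0) ⊢ p0
      [Ax] p0 ⊢ p0
      [Ax] p0 ⊢ p0
    [Ax] p2 ⊢ p2
  [→L] p0, (p0 → p0) ⊢ p0
    [Ax] p0 ⊢ p0
    [Ax] p0 ⊢ p0

Result: YES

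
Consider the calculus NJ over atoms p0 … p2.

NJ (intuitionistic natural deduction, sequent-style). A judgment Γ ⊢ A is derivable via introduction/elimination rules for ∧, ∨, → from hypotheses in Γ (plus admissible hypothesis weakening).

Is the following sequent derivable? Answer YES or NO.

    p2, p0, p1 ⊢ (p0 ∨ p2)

Derivation (root first):
[Wk] p2, p0, p1 ⊢ (p0 ∨ p2)
  [∨I₂] p2, p0 ⊢ (p0 ∨ p2)
    [Wk] p2, p0 ⊢ p2
      [Ax] p2 ⊢ p2

Result: YES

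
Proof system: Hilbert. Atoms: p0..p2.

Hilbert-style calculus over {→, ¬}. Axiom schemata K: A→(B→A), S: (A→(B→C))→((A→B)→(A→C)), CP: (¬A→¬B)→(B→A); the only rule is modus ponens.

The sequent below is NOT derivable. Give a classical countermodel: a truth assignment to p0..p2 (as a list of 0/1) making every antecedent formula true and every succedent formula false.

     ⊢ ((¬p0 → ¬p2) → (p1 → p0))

Truth-table refutation:
  v=000: Γ:[] Δ:[((¬p0 → ¬p2) → (p1 → p0))=T] refutes=False
  v=001: Γ:[] Δ:[((¬p0 → ¬p2) → (p1 → p0))=T] refutes=False
  v=010: Γ:[] Δ:[((¬p0 → ¬p2) → (p1 → p0))=F] refutes=True  ← countermodel

Result: [0, 1, 0]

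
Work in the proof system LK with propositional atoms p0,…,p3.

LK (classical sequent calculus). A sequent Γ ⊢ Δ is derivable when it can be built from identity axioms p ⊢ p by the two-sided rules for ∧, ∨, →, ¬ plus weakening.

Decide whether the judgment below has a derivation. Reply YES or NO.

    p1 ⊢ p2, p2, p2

Truth-table refutation:
  v=0000: Γ:[p1=F] Δ:[p2=F, p2=F, p2=F] refutes=False
  v=0001: Γ:[p1=F] Δ:[p2=F, p2=F, p2=F] refutes=False
  v=0010: Γ:[p1=F] Δ:[p2=T, p2=T, p2=T] refutes=False
  v=0011: Γ:[p1=F] Δ:[p2=T, p2=T, p2=T] refutes=False
  v=0100: Γ:[p1=T] Δ:[p2=F, p2=F, p2=F] refutes=True  ← countermodel

Result: NO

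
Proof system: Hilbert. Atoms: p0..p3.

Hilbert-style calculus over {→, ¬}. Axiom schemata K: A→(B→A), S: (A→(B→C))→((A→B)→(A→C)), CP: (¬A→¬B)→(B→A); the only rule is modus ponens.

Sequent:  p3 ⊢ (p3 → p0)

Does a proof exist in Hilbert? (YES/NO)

Truth-table refutation:
  v=0000: Γ:[p3=F] Δ:[(p3 → p0)=T] refutes=False
  v=0001: Γ:[p3=T] Δ:[(p3 → p0)=F] refutes=True  ← countermodel

Result: NO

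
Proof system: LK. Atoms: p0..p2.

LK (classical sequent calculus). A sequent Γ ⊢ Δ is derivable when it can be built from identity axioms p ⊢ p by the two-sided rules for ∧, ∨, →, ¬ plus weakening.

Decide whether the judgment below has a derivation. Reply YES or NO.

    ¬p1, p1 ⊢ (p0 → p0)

Derivation trace:
[WL] ¬p1, p1 ⊢ (p0 → p0)
  [→R] ¬p1 ⊢ (p0 → p0)
    [¬L] p0, ¬p1 ⊢ p0
      [WR] p0 ⊢ p0, p1
        [Ax] p0 ⊢ p0

Result: YES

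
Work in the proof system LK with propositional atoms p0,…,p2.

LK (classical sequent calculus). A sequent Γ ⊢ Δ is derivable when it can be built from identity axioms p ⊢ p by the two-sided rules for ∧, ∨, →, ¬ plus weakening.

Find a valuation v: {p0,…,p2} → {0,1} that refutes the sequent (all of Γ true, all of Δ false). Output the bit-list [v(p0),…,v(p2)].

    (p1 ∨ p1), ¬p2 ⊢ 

Enumerate valuations to refute Γ ⊢ Δ:
  v=000: Γ:[(p1 ∨ p1)=F, ¬p2=T] Δ:[] refutes=False
  v=001: Γ:[(p1 ∨ p1)=F, ¬p2=F] Δ:[] refutes=False
  v=010: Γ:[(p1 ∨ p1)=T, ¬p2=T] Δ:[] refutes=True  ← countermodel

Result: [0, 1, 0]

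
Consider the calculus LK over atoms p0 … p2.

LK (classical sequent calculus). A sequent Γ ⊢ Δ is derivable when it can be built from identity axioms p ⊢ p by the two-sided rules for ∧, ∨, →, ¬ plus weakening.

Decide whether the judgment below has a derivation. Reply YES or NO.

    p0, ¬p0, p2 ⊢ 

Proof tree:
[WL] p0, ¬p0, p2 ⊢ 
  [¬L] p0, ¬p0 ⊢ 
    [Ax] p0 ⊢ p0

Result: YES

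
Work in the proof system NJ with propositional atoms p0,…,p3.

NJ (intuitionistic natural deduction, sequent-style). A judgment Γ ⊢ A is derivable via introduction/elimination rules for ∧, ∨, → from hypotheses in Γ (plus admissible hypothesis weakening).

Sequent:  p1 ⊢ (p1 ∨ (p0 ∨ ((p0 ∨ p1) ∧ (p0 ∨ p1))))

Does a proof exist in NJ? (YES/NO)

Derivation (root first):
[∨I₂] p1 ⊢ (p1 ∨ (p0 ∨ ((p0 ∨ p1) ∧ (p0 ∨ p1))))
  [∨I₂] p1 ⊢ (p0 ∨ ((p0 ∨ p1) ∧ (p0 ∨ p1)))
    [∧I] p1 ⊢ ((p0 ∨ p1) ∧ (p0 ∨ p1))
      [∨I₂] p1 ⊢ (p0 ∨ p1)
        [Ax] p1 ⊢ p1
      [∨I₂] p1 ⊢ (p0 ∨ p1)
        [Ax] p1 ⊢ p1

Result: YES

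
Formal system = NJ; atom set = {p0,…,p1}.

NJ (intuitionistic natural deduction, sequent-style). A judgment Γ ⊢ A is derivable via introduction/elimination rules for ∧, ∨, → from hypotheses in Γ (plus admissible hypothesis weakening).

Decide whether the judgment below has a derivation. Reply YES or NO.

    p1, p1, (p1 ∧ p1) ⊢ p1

Derivation (root first):
[Wk] p1, p1, (p1 ∧ p1) ⊢ p1
  [Wk] p1, p1 ⊢ p1
    [Ax] p1 ⊢ p1

Result: YES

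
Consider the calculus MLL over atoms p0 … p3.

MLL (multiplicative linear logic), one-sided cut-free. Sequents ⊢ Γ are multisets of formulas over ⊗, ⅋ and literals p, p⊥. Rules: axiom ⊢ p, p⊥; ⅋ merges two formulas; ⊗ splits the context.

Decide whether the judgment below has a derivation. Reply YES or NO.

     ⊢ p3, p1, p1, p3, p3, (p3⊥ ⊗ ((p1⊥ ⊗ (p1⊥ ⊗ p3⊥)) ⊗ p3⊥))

Derivation trace:
[⊗]  ⊢ p3, p1, p1, p3, p3, (p3⊥ ⊗ ((p1⊥ ⊗ (p1⊥ ⊗ p3⊥)) ⊗ p3⊥))
  [Ax]  ⊢ p3, p3⊥
  [⊗]  ⊢ p1, p1, p3, p3, ((p1⊥ ⊗ (p1⊥ ⊗ p3⊥)) ⊗ p3⊥)
    [⊗]  ⊢ p1, p1, p3, (p1⊥ ⊗ (p1⊥ ⊗ p3⊥))
      [Ax]  ⊢ p1, p1⊥
      [⊗]  ⊢ p1, p3, (p1⊥ ⊗ p3⊥)
        [Ax]  ⊢ p1, p1⊥
        [Ax]  ⊢ p3, p3⊥
    [Ax]  ⊢ p3, p3⊥

Result: YES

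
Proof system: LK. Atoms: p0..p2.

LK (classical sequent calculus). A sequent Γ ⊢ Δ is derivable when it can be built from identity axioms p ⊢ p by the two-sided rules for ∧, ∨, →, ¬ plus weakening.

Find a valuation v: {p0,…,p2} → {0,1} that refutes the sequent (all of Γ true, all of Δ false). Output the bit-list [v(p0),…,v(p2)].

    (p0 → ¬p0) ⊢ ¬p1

Search for a countermodel by truth-table:
  v=000: Γ:[(p0 → ¬p0)=T] Δ:[¬p1=T] refutes=False
  v=001: Γ:[(p0 → ¬p0)=T] Δ:[¬p1=T] refutes=False
  v=010: Γ:[(p0 → ¬p0)=T] Δ:[¬p1=F] refutes=True  ← countermodel

Result: [0, 1, 0]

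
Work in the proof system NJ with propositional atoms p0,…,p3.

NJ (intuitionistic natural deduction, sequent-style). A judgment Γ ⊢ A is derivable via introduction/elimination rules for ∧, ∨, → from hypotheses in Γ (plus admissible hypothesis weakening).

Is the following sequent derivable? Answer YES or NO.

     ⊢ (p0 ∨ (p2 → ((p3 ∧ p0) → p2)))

Derivation trace:
[∨I₂]  ⊢ (p0 ∨ (p2 → ((p3 ∧ p0) → p2)))
  [→I]  ⊢ (p2 → ((p3 ∧ p0) → p2))
    [→I] p2 ⊢ ((p3 ∧ p0) → p2)
      [Wk] p2, (p3 ∧ p0) ⊢ p2
        [Ax] p2 ⊢ p2

Result: YES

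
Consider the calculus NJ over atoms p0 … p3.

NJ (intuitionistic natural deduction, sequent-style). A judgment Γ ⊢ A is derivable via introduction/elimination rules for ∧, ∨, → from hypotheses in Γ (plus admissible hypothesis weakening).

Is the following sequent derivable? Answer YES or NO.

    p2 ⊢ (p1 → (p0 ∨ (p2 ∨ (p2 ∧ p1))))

Proof tree:
[→I] p2 ⊢ (p1 → (p0 ∨ (p2 ∨ (p2 ∧ p1))))
  [∨I₂] p1, p2 ⊢ (p0 ∨ (p2 ∨ (p2 ∧ p1)))
    [∨I₂] p1, p2 ⊢ (p2 ∨ (p2 ∧ p1))
      [∧I] p1, p2 ⊢ (p2 ∧ p1)
        [Ax] p2 ⊢ p2
        [Ax] p1 ⊢ p1

Result: YES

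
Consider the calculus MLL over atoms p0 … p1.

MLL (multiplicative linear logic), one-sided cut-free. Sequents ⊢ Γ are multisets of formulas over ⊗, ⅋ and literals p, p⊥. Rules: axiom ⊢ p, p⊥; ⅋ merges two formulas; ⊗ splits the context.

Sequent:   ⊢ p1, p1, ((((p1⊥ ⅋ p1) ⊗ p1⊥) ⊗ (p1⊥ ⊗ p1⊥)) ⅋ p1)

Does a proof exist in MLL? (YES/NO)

Derivation (root first):
[⅋]  ⊢ p1, p1, ((((p1⊥ ⅋ p1) ⊗ p1⊥) ⊗ (p1⊥ ⊗ p1⊥)) ⅋ p1)
  [⊗]  ⊢ p1, p1, p1, (((p1⊥ ⅋ p1) ⊗ p1⊥) ⊗ (p1⊥ ⊗ p1⊥))
    [⊗]  ⊢ p1, ((p1⊥ ⅋ p1) ⊗ p1⊥)
      [⅋]  ⊢ (p1⊥ ⅋ p1)
        [Ax]  ⊢ p1, p1⊥
      [Ax]  ⊢ p1, p1⊥
    [⊗]  ⊢ p1, p1, (p1⊥ ⊗ p1⊥)
      [Ax]  ⊢ p1, p1⊥
      [Ax]  ⊢ p1, p1⊥

Result: YES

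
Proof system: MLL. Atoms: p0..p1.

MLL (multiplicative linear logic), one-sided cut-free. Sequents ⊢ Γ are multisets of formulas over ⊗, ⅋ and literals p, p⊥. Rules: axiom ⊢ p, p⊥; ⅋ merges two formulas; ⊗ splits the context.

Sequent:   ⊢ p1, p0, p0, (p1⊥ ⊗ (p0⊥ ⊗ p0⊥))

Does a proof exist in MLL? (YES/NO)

Derivation trace:
[⊗]  ⊢ p1, p0, p0, (p1⊥ ⊗ (p0⊥ ⊗ p0⊥))
  [Ax]  ⊢ p1, p1⊥
  [⊗]  ⊢ p0, p0, (p0⊥ ⊗ p0⊥)
    [Ax]  ⊢ p0, p0⊥
    [Ax]  ⊢ p0, p0⊥

Result: YES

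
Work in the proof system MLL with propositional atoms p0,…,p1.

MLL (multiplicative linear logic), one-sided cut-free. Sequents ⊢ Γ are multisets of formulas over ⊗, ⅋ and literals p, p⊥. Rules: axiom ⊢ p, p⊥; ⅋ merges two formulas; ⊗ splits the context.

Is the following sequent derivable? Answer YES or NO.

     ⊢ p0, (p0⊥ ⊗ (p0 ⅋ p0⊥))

Derivation trace:
[⊗]  ⊢ p0, (p0⊥ ⊗ (p0 ⅋ p0⊥))
  [Ax]  ⊢ p0, p0⊥
  [⅋]  ⊢ (p0 ⅋ p0⊥)
    [Ax]  ⊢ p0, p0⊥

Result: YES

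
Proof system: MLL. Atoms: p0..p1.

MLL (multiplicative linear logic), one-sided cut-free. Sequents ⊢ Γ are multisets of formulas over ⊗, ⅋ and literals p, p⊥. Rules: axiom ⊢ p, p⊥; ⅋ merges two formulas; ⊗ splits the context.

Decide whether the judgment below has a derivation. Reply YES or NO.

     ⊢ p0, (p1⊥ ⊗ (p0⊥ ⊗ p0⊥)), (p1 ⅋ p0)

Proof tree:
[⅋]  ⊢ p0, (p1⊥ ⊗ (p0⊥ ⊗ p0⊥)), (p1 ⅋ p0)
  [⊗]  ⊢ p1, p0, p0, (p1⊥ ⊗ (p0⊥ ⊗ p0⊥))
    [Ax]  ⊢ p1, p1⊥
    [⊗]  ⊢ p0, p0, (p0⊥ ⊗ p0⊥)
      [Ax]  ⊢ p0, p0⊥
      [Ax]  ⊢ p0, p0⊥

Result: YES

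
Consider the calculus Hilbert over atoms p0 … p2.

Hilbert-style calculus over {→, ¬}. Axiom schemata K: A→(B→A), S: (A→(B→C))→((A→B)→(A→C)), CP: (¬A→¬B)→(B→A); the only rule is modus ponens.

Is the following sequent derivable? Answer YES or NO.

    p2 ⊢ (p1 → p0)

Enumerate valuations to refute Γ ⊢ Δ:
  v=000: Γ:[p2=F] Δ:[(p1 → p0)=T] refutes=False
  v=001: Γ:[p2=T] Δ:[(p1 → p0)=T] refutes=False
  v=010: Γ:[p2=F] Δ:[(p1 → p0)=F] refutes=False
  v=011: Γ:[p2=T] Δ:[(p1 → p0)=F] refutes=True  ← countermodel

Result: NO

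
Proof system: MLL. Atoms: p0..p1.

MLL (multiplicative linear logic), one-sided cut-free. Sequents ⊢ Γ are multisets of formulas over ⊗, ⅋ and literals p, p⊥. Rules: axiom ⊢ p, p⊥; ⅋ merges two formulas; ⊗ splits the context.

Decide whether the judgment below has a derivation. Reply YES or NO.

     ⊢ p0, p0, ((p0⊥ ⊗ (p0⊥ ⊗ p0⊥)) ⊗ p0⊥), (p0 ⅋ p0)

Derivation trace:
[⅋]  ⊢ p0, p0, ((p0⊥ ⊗ (p0⊥ ⊗ p0⊥)) ⊗ p0⊥), (p0 ⅋ p0)
  [⊗]  ⊢ p0, p0, p0, p0, ((p0⊥ ⊗ (p0⊥ ⊗ p0⊥)) ⊗ p0⊥)
    [⊗]  ⊢ p0, p0, p0, (p0⊥ ⊗ (p0⊥ ⊗ p0⊥))
      [Ax]  ⊢ p0, p0⊥
      [⊗]  ⊢ p0, p0, (p0⊥ ⊗ p0⊥)
        [Ax]  ⊢ p0, p0⊥
        [Ax]  ⊢ p0, p0⊥
    [Ax]  ⊢ p0, p0⊥

Result: YES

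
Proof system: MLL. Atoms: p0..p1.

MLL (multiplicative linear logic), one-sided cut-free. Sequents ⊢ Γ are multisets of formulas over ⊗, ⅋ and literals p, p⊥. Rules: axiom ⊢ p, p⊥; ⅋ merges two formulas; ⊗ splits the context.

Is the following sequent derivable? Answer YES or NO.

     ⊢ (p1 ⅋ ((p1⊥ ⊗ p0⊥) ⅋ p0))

Derivation trace:
[⅋]  ⊢ (p1 ⅋ ((p1⊥ ⊗ p0⊥) ⅋ p0))
  [⅋]  ⊢ p1, ((p1⊥ ⊗ p0⊥) ⅋ p0)
    [⊗]  ⊢ p1, p0, (p1⊥ ⊗ p0⊥)
      [Ax]  ⊢ p1, p1⊥
      [Ax]  ⊢ p0, p0⊥

Result: YES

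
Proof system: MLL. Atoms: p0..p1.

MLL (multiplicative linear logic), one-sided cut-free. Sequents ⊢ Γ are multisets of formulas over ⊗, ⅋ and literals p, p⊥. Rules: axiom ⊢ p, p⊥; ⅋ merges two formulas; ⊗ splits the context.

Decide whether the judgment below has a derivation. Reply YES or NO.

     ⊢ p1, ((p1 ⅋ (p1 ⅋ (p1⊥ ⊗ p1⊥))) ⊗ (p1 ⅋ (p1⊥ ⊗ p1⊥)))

Derivation trace:
[⊗]  ⊢ p1, ((p1 ⅋ (p1 ⅋ (p1⊥ ⊗ p1⊥))) ⊗ (p1 ⅋ (p1⊥ ⊗ p1⊥)))
  [⅋]  ⊢ (p1 ⅋ (p1 ⅋ (p1⊥ ⊗ p1⊥)))
    [⅋]  ⊢ p1, (p1 ⅋ (p1⊥ ⊗ p1⊥))
      [⊗]  ⊢ p1, p1, (p1⊥ ⊗ p1⊥)
        [Ax]  ⊢ p1, p1⊥
        [Ax]  ⊢ p1, p1⊥
  [⅋]  ⊢ p1, (p1 ⅋ (p1⊥ ⊗ p1⊥))
    [⊗]  ⊢ p1, p1, (p1⊥ ⊗ p1⊥)
      [Ax]  ⊢ p1, p1⊥
      [Ax]  ⊢ p1, p1⊥

Result: YES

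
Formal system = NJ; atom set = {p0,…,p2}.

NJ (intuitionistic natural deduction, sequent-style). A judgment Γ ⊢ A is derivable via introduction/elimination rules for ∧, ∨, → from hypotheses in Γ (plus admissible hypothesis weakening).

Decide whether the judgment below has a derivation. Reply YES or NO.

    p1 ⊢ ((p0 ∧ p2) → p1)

Derivation trace:
[→I] p1 ⊢ ((p0 ∧ p2) → p1)
  [Wk] p1, (p0 ∧ p2) ⊢ p1
    [Ax] p1 ⊢ p1

Result: YES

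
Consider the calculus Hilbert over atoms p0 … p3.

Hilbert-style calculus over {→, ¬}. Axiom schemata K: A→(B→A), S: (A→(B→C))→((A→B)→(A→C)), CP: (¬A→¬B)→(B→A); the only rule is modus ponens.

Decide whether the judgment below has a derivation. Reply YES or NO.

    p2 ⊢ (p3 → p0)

Truth-table refutation:
  v=0000: Γ:[p2=F] Δ:[(p3 → p0)=T] refutes=False
  v=0001: Γ:[p2=F] Δ:[(p3 → p0)=F] refutes=False
  v=0010: Γ:[p2=T] Δ:[(p3 → p0)=T] refutes=False
  v=0011: Γ:[p2=T] Δ:[(p3 → p0)=F] refutes=True  ← countermodel

Result: NO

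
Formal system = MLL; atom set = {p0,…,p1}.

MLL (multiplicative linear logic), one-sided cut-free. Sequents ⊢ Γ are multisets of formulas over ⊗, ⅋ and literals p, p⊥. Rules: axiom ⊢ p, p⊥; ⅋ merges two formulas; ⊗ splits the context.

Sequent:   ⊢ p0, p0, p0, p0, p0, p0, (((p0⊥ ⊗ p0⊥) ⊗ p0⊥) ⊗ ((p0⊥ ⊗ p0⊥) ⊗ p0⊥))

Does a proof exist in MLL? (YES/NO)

Proof tree:
[⊗]  ⊢ p0, p0, p0, p0, p0, p0, (((p0⊥ ⊗ p0⊥) ⊗ p0⊥) ⊗ ((p0⊥ ⊗ p0⊥) ⊗ p0⊥))
  [⊗]  ⊢ p0, p0, p0, ((p0⊥ ⊗ p0⊥) ⊗ p0⊥)
    [⊗]  ⊢ p0, p0, (p0⊥ ⊗ p0⊥)
      [Ax]  ⊢ p0, p0⊥
      [Ax]  ⊢ p0, p0⊥
    [Ax]  ⊢ p0, p0⊥
  [⊗]  ⊢ p0, p0, p0, ((p0⊥ ⊗ p0⊥) ⊗ p0⊥)
    [⊗]  ⊢ p0, p0, (p0⊥ ⊗ p0⊥)
      [Ax]  ⊢ p0, p0⊥
      [Ax]  ⊢ p0, p0⊥
    [Ax]  ⊢ p0, p0⊥

Result: YES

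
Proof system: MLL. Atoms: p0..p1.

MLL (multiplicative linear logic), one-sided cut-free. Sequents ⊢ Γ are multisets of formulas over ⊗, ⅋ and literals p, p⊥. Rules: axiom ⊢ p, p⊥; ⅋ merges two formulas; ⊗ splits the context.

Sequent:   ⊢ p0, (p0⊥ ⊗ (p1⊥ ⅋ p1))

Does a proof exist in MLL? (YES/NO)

Derivation trace:
[⊗]  ⊢ p0, (p0⊥ ⊗ (p1⊥ ⅋ p1))
  [Ax]  ⊢ p0, p0⊥
  [⅋]  ⊢ (p1⊥ ⅋ p1)
    [Ax]  ⊢ p1, p1⊥

Result: YES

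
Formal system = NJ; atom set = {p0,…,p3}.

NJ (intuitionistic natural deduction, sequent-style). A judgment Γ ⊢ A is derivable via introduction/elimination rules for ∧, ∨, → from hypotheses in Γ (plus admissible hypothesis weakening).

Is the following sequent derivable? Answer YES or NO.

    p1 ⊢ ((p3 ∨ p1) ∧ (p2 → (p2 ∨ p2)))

Derivation trace:
[∧I] p1 ⊢ ((p3 ∨ p1) ∧ (p2 → (p2 ∨ p2)))
  [∨I₂] p1 ⊢ (p3 ∨ p1)
    [Ax] p1 ⊢ p1
  [→I]  ⊢ (p2 → (p2 ∨ p2))
    [∨I₂] p2 ⊢ (p2 ∨ p2)
      [Ax] p2 ⊢ p2

Result: YES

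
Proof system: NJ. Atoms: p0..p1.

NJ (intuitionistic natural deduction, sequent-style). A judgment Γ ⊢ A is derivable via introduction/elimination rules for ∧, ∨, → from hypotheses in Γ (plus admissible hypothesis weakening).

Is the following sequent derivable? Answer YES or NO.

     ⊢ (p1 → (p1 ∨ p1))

Derivation (root first):
[→I]  ⊢ (p1 → (p1 ∨ p1))
  [∨I₁] p1 ⊢ (p1 ∨ p1)
    [Ax] p1 ⊢ p1

Result: YES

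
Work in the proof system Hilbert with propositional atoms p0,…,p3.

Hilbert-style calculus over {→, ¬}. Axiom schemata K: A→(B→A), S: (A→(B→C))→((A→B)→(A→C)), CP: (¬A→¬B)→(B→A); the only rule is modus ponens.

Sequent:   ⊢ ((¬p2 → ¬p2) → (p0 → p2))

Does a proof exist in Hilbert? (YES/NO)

Enumerate valuations to refute Γ ⊢ Δ:
  v=0000: Γ:[] Δ:[((¬p2 → ¬p2) → (p0 → p2))=T] refutes=False
  v=0001: Γ:[] Δ:[((¬p2 → ¬p2) → (p0 → p2))=T] refutes=False
  v=0010: Γ:[] Δ:[((¬p2 → ¬p2) → (p0 → p2))=T] refutes=False
  v=0011: Γ:[] Δ:[((¬p2 → ¬p2) → (p0 → p2))=T] refutes=False
  v=0100: Γ:[] Δ:[((¬p2 → ¬p2) → (p0 → p2))=T] refutes=False
  v=0101: Γ:[] Δ:[((¬p2 → ¬p2) → (p0 → p2))=T] refutes=False
  v=0110: Γ:[] Δ:[((¬p2 → ¬p2) → (p0 → p2))=T] refutes=False
  v=0111: Γ:[] Δ:[((¬p2 → ¬p2) → (p0 → p2))=T] refutes=False
  v=1000: Γ:[] Δ:[((¬p2 → ¬p2) → (p0 → p2))=F] refutes=True  ← countermodel

Result: NO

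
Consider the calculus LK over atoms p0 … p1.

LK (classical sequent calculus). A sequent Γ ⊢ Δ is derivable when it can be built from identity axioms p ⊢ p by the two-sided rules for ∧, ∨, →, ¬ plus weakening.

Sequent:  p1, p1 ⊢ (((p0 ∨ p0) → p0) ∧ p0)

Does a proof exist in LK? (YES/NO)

Search for a countermodel by truth-table:
  v=00: Γ:[p1=F, p1=F] Δ:[(((p0 ∨ p0) → p0) ∧ p0)=F] refutes=False
  v=01: Γ:[p1=T, p1=T] Δ:[(((p0 ∨ p0) → p0) ∧ p0)=F] refutes=True  ← countermodel

Result: NO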